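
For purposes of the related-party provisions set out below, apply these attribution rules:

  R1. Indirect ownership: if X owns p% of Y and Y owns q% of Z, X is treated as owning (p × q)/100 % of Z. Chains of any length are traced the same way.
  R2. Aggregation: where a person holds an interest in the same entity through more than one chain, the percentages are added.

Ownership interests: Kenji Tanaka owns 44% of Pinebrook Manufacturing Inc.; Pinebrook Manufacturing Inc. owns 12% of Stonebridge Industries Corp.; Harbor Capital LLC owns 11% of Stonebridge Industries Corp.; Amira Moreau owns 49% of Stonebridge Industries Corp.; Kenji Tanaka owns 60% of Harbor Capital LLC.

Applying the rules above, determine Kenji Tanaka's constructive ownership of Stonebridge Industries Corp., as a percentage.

Chain via Harbor Capital LLC (R1): 60% × 11% = 6.6% of Stonebridge Industries Corp.
Chain via Pinebrook Manufacturing Inc. (R1): 44% × 12% = 5.28% of Stonebridge Industries Corp.
Aggregating (R2): 6.6% + 5.28% = 11.88%.

11.88%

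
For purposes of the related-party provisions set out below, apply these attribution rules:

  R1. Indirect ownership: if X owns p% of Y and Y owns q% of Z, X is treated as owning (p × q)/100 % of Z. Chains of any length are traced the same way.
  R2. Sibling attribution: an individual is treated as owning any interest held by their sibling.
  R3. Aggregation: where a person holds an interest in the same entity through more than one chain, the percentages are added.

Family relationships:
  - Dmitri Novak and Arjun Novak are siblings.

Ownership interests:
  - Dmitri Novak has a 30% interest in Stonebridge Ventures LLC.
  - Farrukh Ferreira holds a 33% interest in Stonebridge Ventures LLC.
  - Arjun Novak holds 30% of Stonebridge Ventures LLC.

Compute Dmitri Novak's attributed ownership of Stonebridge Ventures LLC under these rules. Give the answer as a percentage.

By sibling attribution (R2), Dmitri Novak is treated as also owning Arjun Novak's interest in Stonebridge Ventures LLC, giving 30% + 30% = 60%.
Direct interest in Stonebridge Ventures LLC: 60%.

60%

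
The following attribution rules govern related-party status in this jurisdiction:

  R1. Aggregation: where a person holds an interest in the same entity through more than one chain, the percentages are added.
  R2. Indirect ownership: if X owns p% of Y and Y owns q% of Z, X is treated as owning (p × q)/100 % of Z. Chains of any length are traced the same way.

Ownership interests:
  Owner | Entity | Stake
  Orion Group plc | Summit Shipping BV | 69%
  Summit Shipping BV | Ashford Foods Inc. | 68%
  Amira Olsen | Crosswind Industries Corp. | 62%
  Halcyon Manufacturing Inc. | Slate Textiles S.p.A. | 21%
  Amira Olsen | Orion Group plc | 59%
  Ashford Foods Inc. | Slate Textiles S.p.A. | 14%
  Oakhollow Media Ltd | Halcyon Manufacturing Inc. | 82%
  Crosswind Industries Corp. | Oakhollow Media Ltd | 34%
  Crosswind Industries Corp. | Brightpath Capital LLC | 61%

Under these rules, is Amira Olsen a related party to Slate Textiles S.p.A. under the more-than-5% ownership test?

Chain via Orion Group plc → Summit Shipping BV → Ashford Foods Inc. (R2): 59% × 69% × 68% × 14% = 3.875592% of Slate Textiles S.p.A.
Chain via Crosswind Industries Corp. → Oakhollow Media Ltd → Halcyon Manufacturing Inc. (R2): 62% × 34% × 82% × 21% = 3.629976% of Slate Textiles S.p.A.
Aggregating (R1): 3.875592% + 3.629976% = 7.505568%.
7.505568% exceeds the 5% threshold, so Amira is a related party to Slate Textiles S.p.A.

Yes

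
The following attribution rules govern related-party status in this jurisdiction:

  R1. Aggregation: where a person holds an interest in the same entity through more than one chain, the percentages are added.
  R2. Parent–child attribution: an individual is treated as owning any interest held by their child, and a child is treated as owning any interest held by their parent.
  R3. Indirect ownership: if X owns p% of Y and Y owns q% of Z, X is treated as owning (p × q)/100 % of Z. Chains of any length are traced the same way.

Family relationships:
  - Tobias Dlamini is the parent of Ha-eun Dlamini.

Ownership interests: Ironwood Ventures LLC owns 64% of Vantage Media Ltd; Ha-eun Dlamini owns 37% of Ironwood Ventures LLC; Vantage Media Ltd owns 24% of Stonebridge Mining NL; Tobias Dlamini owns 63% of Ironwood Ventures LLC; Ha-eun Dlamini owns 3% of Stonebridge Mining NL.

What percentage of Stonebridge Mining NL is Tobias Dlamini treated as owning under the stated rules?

18.36%

By parent–child attribution (R2), Tobias Dlamini is treated as also owning Ha-eun Dlamini's interest in Ironwood Ventures LLC, giving 63% + 37% = 100%.
By parent–child attribution (R2), Tobias Dlamini is treated as owning Ha-eun Dlamini's 3% interest in Stonebridge Mining NL.
Chain via Ironwood Ventures LLC → Vantage Media Ltd (R3): 100% × 64% × 24% = 15.36% of Stonebridge Mining NL.
Direct interest in Stonebridge Mining NL: 3%.
Aggregating (R1): 15.36% + 3% = 18.36%.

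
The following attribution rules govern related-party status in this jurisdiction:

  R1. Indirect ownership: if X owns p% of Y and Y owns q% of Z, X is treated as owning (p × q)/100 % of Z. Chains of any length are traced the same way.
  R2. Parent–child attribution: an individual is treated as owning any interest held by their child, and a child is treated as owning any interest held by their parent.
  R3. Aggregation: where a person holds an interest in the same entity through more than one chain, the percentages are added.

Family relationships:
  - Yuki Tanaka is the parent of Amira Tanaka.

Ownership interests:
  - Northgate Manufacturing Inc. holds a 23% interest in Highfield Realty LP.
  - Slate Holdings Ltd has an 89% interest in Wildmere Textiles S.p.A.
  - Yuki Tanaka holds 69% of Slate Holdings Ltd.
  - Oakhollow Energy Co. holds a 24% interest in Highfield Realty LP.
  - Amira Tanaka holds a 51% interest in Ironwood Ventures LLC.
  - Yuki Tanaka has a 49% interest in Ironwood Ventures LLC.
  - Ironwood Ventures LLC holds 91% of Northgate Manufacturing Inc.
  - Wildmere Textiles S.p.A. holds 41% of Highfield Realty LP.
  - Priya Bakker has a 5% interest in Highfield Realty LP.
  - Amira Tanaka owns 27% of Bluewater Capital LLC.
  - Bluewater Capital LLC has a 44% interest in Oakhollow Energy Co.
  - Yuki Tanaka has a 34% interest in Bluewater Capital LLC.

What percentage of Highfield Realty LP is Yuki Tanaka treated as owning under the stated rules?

By parent–child attribution (R2), Yuki Tanaka is treated as also owning Amira Tanaka's interest in Bluewater Capital LLC, giving 34% + 27% = 61%.
By parent–child attribution (R2), Yuki Tanaka is treated as also owning Amira Tanaka's interest in Ironwood Ventures LLC, giving 49% + 51% = 100%.
Chain via Bluewater Capital LLC → Oakhollow Energy Co. (R1): 61% × 44% × 24% = 6.4416% of Highfield Realty LP.
Chain via Slate Holdings Ltd → Wildmere Textiles S.p.A. (R1): 69% × 89% × 41% = 25.1781% of Highfield Realty LP.
Chain via Ironwood Ventures LLC → Northgate Manufacturing Inc. (R1): 100% × 91% × 23% = 20.93% of Highfield Realty LP.
Aggregating (R3): 6.4416% + 25.1781% + 20.93% = 52.5497%.

52.5497%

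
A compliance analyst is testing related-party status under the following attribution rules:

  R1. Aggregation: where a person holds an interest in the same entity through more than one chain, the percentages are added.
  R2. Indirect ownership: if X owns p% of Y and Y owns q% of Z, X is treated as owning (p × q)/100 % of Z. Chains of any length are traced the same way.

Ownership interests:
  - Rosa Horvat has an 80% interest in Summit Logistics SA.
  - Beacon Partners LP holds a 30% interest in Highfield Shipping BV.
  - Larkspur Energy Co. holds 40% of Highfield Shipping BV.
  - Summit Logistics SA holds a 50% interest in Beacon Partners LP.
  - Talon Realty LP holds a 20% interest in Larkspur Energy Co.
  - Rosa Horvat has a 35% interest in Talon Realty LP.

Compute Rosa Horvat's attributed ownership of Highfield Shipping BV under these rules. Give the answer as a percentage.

14.8%

Chain via Talon Realty LP → Larkspur Energy Co. (R2): 35% × 20% × 40% = 2.8% of Highfield Shipping BV.
Chain via Summit Logistics SA → Beacon Partners LP (R2): 80% × 50% × 30% = 12% of Highfield Shipping BV.
Aggregating (R1): 2.8% + 12% = 14.8%.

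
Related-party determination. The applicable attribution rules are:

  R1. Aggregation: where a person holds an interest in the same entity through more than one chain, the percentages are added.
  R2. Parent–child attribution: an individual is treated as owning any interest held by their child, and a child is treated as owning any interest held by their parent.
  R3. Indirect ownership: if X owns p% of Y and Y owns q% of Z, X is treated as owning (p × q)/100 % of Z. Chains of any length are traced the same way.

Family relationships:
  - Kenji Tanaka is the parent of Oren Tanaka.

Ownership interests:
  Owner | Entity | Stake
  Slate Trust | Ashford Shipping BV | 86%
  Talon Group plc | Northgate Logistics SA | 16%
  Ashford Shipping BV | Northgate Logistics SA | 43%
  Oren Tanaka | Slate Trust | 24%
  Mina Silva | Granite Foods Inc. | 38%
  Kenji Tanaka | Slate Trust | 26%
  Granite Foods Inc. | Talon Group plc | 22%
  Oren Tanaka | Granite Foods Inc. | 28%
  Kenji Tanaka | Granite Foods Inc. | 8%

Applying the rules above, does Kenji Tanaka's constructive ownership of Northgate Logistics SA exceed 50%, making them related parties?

By parent–child attribution (R2), Kenji Tanaka is treated as also owning Oren Tanaka's interest in Granite Foods Inc, giving 8% + 28% = 36%.
By parent–child attribution (R2), Kenji Tanaka is treated as also owning Oren Tanaka's interest in Slate Trust, giving 26% + 24% = 50%.
Chain via Granite Foods Inc. → Talon Group plc (R3): 36% × 22% × 16% = 1.2672% of Northgate Logistics SA.
Chain via Slate Trust → Ashford Shipping BV (R3): 50% × 86% × 43% = 18.49% of Northgate Logistics SA.
Aggregating (R1): 1.2672% + 18.49% = 19.7572%.
19.7572% does not exceed the 50% threshold, so Kenji is not a related party to Northgate Logistics SA.

No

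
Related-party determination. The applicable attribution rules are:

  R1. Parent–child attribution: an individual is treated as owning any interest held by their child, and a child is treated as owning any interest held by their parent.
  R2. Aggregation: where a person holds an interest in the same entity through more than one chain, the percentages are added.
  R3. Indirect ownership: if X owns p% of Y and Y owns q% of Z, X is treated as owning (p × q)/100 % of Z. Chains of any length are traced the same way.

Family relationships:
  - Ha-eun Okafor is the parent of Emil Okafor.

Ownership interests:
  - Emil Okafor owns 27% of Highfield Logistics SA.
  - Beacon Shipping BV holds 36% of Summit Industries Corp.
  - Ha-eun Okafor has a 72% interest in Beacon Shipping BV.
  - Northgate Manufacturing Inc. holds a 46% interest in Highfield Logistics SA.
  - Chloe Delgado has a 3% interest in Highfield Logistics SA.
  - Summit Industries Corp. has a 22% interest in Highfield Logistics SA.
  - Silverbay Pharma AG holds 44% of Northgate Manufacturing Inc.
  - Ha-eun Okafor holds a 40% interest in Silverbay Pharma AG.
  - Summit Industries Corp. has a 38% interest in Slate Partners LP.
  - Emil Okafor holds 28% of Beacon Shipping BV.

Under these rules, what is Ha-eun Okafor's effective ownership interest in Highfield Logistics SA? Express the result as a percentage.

43.016%

By parent–child attribution (R1), Ha-eun Okafor is treated as also owning Emil Okafor's interest in Beacon Shipping BV, giving 72% + 28% = 100%.
By parent–child attribution (R1), Ha-eun Okafor is treated as owning Emil Okafor's 27% interest in Highfield Logistics SA.
Chain via Silverbay Pharma AG → Northgate Manufacturing Inc. (R3): 40% × 44% × 46% = 8.096% of Highfield Logistics SA.
Chain via Beacon Shipping BV → Summit Industries Corp. (R3): 100% × 36% × 22% = 7.92% of Highfield Logistics SA.
Direct interest in Highfield Logistics SA: 27%.
Aggregating (R2): 8.096% + 7.92% + 27% = 43.016%.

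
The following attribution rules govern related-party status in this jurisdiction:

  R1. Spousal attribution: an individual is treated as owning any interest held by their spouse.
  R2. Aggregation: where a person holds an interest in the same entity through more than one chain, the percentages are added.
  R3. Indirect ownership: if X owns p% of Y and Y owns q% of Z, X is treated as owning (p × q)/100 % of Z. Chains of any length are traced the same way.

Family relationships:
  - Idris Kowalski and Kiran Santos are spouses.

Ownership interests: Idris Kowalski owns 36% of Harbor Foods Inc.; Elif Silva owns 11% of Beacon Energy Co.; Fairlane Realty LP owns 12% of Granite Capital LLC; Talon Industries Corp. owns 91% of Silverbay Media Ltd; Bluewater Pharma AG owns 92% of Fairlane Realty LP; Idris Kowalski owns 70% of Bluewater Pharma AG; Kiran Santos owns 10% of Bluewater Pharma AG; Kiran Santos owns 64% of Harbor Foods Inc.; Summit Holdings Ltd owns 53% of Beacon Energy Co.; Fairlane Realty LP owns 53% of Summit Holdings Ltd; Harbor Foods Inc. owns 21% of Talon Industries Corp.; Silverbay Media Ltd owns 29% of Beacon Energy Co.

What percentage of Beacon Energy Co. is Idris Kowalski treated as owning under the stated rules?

26.21614%

By spousal attribution (R1), Idris Kowalski is treated as also owning Kiran Santos's interest in Harbor Foods Inc, giving 36% + 64% = 100%.
By spousal attribution (R1), Idris Kowalski is treated as also owning Kiran Santos's interest in Bluewater Pharma AG, giving 70% + 10% = 80%.
Chain via Harbor Foods Inc. → Talon Industries Corp. → Silverbay Media Ltd (R3): 100% × 21% × 91% × 29% = 5.5419% of Beacon Energy Co.
Chain via Bluewater Pharma AG → Fairlane Realty LP → Summit Holdings Ltd (R3): 80% × 92% × 53% × 53% = 20.67424% of Beacon Energy Co.
Aggregating (R2): 5.5419% + 20.67424% = 26.21614%.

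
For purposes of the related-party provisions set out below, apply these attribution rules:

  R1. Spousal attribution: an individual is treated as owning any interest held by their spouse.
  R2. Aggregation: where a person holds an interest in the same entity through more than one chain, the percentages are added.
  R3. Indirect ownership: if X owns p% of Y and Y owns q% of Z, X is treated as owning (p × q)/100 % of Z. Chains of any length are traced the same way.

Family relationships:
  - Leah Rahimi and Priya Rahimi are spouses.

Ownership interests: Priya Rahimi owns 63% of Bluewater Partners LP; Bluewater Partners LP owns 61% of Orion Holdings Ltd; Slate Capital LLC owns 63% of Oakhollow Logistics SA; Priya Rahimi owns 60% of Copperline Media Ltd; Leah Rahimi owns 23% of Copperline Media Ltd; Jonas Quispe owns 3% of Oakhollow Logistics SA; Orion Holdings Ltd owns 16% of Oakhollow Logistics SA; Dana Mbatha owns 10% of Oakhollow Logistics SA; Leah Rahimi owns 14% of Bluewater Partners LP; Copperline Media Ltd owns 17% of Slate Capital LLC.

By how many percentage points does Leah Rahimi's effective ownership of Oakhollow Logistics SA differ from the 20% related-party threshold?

3.5955

By spousal attribution (R1), Leah Rahimi is treated as also owning Priya Rahimi's interest in Bluewater Partners LP, giving 14% + 63% = 77%.
By spousal attribution (R1), Leah Rahimi is treated as also owning Priya Rahimi's interest in Copperline Media Ltd, giving 23% + 60% = 83%.
Chain via Bluewater Partners LP → Orion Holdings Ltd (R3): 77% × 61% × 16% = 7.5152% of Oakhollow Logistics SA.
Chain via Copperline Media Ltd → Slate Capital LLC (R3): 83% × 17% × 63% = 8.8893% of Oakhollow Logistics SA.
Aggregating (R2): 7.5152% + 8.8893% = 16.4045%.
16.4045% falls short of the 20% threshold by 3.5955 percentage points.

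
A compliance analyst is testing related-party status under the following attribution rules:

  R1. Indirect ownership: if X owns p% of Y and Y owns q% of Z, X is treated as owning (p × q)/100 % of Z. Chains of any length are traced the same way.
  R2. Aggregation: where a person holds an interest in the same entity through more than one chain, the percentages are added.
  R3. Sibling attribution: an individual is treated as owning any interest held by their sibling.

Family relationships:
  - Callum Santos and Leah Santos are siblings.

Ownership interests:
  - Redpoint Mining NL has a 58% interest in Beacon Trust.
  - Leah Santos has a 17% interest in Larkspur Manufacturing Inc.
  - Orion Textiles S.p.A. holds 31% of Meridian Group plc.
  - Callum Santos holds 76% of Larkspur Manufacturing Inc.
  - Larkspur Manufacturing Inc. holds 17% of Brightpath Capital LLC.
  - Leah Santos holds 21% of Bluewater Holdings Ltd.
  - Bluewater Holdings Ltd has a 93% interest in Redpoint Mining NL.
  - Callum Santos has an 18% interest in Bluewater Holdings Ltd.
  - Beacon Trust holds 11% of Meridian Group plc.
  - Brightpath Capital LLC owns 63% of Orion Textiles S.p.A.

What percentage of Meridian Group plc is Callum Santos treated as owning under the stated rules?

By sibling attribution (R3), Callum Santos is treated as also owning Leah Santos's interest in Larkspur Manufacturing Inc, giving 76% + 17% = 93%.
By sibling attribution (R3), Callum Santos is treated as also owning Leah Santos's interest in Bluewater Holdings Ltd, giving 18% + 21% = 39%.
Chain via Larkspur Manufacturing Inc. → Brightpath Capital LLC → Orion Textiles S.p.A. (R1): 93% × 17% × 63% × 31% = 3.087693% of Meridian Group plc.
Chain via Bluewater Holdings Ltd → Redpoint Mining NL → Beacon Trust (R1): 39% × 93% × 58% × 11% = 2.314026% of Meridian Group plc.
Aggregating (R2): 3.087693% + 2.314026% = 5.401719%.

5.401719%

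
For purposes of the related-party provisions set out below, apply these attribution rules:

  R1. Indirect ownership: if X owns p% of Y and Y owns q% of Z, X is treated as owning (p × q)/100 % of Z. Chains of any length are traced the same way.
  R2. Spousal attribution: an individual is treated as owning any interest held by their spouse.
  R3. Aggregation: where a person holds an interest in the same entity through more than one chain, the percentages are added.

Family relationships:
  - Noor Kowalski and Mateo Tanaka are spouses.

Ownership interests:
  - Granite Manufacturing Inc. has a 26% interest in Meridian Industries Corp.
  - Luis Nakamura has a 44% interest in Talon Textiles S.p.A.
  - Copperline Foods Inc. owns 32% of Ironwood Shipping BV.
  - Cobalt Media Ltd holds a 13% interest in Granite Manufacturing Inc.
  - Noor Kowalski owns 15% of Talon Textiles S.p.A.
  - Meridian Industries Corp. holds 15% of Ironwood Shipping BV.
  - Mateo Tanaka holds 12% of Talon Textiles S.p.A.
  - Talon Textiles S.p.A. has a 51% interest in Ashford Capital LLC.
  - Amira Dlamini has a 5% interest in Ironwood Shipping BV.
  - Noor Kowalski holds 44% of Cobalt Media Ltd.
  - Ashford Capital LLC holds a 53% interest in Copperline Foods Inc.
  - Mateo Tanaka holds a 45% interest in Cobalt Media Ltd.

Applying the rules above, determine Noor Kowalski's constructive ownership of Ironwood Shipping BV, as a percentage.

2.786622%

By spousal attribution (R2), Noor Kowalski is treated as also owning Mateo Tanaka's interest in Talon Textiles S.p.A, giving 15% + 12% = 27%.
By spousal attribution (R2), Noor Kowalski is treated as also owning Mateo Tanaka's interest in Cobalt Media Ltd, giving 44% + 45% = 89%.
Chain via Talon Textiles S.p.A. → Ashford Capital LLC → Copperline Foods Inc. (R1): 27% × 51% × 53% × 32% = 2.335392% of Ironwood Shipping BV.
Chain via Cobalt Media Ltd → Granite Manufacturing Inc. → Meridian Industries Corp. (R1): 89% × 13% × 26% × 15% = 0.45123% of Ironwood Shipping BV.
Aggregating (R3): 2.335392% + 0.45123% = 2.786622%.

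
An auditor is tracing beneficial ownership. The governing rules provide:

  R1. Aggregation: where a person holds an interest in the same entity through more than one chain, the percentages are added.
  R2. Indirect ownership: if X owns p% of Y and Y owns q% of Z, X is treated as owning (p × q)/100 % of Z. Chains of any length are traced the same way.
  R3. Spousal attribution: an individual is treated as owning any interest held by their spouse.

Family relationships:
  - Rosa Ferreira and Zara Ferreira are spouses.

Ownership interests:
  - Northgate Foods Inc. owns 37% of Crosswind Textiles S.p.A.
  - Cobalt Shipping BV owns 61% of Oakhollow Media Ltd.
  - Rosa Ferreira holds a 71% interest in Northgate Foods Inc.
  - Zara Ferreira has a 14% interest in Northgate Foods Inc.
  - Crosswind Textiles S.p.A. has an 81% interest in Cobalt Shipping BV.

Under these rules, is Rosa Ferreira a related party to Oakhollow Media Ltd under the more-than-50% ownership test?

No

By spousal attribution (R3), Rosa Ferreira is treated as also owning Zara Ferreira's interest in Northgate Foods Inc, giving 71% + 14% = 85%.
Chain via Northgate Foods Inc. → Crosswind Textiles S.p.A. → Cobalt Shipping BV (R2): 85% × 37% × 81% × 61% = 15.539445% of Oakhollow Media Ltd.
15.539445% does not exceed the 50% threshold, so Rosa is not a related party to Oakhollow Media Ltd.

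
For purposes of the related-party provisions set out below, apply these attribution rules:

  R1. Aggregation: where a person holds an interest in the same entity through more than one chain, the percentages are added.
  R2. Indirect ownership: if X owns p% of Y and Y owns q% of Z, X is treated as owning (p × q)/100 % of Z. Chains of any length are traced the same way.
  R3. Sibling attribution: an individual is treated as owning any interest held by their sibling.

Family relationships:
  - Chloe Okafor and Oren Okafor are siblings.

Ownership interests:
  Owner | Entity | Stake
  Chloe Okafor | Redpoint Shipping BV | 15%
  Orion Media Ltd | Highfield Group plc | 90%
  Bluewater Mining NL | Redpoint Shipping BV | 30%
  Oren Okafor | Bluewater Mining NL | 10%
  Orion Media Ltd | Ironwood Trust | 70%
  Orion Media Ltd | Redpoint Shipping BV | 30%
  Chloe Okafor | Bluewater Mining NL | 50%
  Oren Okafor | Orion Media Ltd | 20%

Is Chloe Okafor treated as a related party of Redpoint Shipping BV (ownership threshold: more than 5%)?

By sibling attribution (R3), Chloe Okafor is treated as also owning Oren Okafor's interest in Bluewater Mining NL, giving 50% + 10% = 60%.
By sibling attribution (R3), Chloe Okafor is treated as owning Oren Okafor's 20% interest in Orion Media Ltd.
Chain via Bluewater Mining NL (R2): 60% × 30% = 18% of Redpoint Shipping BV.
Direct interest in Redpoint Shipping BV: 15%.
Chain via Orion Media Ltd (R2): 20% × 30% = 6% of Redpoint Shipping BV.
Aggregating (R1): 18% + 15% + 6% = 39%.
39% exceeds the 5% threshold, so Chloe is a related party to Redpoint Shipping BV.

Yes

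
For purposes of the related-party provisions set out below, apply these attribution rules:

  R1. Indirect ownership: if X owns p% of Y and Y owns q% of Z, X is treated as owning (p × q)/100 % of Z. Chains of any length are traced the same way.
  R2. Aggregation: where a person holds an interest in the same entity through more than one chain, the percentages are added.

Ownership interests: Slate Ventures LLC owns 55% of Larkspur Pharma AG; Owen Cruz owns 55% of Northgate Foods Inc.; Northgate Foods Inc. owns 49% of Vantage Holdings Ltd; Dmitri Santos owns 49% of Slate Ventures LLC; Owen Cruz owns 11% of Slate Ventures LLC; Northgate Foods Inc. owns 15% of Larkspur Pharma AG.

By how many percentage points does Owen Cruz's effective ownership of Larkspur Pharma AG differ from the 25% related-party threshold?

Chain via Northgate Foods Inc. (R1): 55% × 15% = 8.25% of Larkspur Pharma AG.
Chain via Slate Ventures LLC (R1): 11% × 55% = 6.05% of Larkspur Pharma AG.
Aggregating (R2): 8.25% + 6.05% = 14.3%.
14.3% falls short of the 25% threshold by 10.7 percentage points.

10.7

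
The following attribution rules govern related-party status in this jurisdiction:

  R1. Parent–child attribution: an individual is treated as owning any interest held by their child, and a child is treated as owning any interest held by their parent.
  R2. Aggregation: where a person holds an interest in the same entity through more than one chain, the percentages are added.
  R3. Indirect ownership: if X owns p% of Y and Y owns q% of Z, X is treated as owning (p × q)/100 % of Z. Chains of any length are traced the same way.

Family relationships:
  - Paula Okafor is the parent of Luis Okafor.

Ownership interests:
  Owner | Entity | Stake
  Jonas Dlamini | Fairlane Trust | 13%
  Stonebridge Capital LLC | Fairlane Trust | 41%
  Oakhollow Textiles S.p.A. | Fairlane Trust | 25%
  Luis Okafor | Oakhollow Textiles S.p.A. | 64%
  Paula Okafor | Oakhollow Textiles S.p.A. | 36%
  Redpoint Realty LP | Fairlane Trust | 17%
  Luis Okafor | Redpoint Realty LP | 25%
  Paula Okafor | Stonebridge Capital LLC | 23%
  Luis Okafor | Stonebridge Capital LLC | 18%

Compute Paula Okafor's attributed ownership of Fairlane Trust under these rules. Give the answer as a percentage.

46.06%

By parent–child attribution (R1), Paula Okafor is treated as also owning Luis Okafor's interest in Oakhollow Textiles S.p.A, giving 36% + 64% = 100%.
By parent–child attribution (R1), Paula Okafor is treated as also owning Luis Okafor's interest in Stonebridge Capital LLC, giving 23% + 18% = 41%.
By parent–child attribution (R1), Paula Okafor is treated as owning Luis Okafor's 25% interest in Redpoint Realty LP.
Chain via Oakhollow Textiles S.p.A. (R3): 100% × 25% = 25% of Fairlane Trust.
Chain via Stonebridge Capital LLC (R3): 41% × 41% = 16.81% of Fairlane Trust.
Chain via Redpoint Realty LP (R3): 25% × 17% = 4.25% of Fairlane Trust.
Aggregating (R2): 25% + 16.81% + 4.25% = 46.06%.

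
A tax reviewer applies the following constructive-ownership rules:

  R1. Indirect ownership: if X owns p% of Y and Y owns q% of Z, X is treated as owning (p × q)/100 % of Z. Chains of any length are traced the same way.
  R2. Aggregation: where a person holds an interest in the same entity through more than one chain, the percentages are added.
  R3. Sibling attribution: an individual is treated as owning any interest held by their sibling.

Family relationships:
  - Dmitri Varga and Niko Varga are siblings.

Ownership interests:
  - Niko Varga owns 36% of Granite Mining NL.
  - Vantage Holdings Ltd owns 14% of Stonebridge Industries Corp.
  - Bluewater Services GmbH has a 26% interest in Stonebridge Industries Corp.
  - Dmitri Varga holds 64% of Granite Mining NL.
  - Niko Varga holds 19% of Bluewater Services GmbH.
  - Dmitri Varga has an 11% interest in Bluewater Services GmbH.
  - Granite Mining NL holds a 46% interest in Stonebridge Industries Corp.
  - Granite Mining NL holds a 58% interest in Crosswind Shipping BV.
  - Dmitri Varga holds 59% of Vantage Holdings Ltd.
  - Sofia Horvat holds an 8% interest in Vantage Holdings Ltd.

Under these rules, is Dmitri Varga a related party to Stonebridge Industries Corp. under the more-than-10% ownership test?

Yes

By sibling attribution (R3), Dmitri Varga is treated as also owning Niko Varga's interest in Granite Mining NL, giving 64% + 36% = 100%.
By sibling attribution (R3), Dmitri Varga is treated as also owning Niko Varga's interest in Bluewater Services GmbH, giving 11% + 19% = 30%.
Chain via Granite Mining NL (R1): 100% × 46% = 46% of Stonebridge Industries Corp.
Chain via Vantage Holdings Ltd (R1): 59% × 14% = 8.26% of Stonebridge Industries Corp.
Chain via Bluewater Services GmbH (R1): 30% × 26% = 7.8% of Stonebridge Industries Corp.
Aggregating (R2): 46% + 8.26% + 7.8% = 62.06%.
62.06% exceeds the 10% threshold, so Dmitri is a related party to Stonebridge Industries Corp.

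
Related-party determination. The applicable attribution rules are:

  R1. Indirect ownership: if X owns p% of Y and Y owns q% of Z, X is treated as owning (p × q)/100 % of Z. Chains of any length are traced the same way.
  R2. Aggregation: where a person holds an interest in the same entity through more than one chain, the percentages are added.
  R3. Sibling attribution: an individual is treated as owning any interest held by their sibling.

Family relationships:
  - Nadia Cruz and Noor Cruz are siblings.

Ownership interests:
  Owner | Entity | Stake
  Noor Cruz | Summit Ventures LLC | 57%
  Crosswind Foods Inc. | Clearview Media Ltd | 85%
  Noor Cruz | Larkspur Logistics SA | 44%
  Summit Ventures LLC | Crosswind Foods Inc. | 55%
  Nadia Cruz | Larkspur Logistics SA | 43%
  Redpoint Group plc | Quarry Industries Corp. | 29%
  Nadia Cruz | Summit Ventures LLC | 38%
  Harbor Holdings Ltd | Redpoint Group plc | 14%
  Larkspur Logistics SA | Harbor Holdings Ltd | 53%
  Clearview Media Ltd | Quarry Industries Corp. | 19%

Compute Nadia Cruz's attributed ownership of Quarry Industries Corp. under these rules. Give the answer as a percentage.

10.310441%

By sibling attribution (R3), Nadia Cruz is treated as also owning Noor Cruz's interest in Larkspur Logistics SA, giving 43% + 44% = 87%.
By sibling attribution (R3), Nadia Cruz is treated as also owning Noor Cruz's interest in Summit Ventures LLC, giving 38% + 57% = 95%.
Chain via Larkspur Logistics SA → Harbor Holdings Ltd → Redpoint Group plc (R1): 87% × 53% × 14% × 29% = 1.872066% of Quarry Industries Corp.
Chain via Summit Ventures LLC → Crosswind Foods Inc. → Clearview Media Ltd (R1): 95% × 55% × 85% × 19% = 8.438375% of Quarry Industries Corp.
Aggregating (R2): 1.872066% + 8.438375% = 10.310441%.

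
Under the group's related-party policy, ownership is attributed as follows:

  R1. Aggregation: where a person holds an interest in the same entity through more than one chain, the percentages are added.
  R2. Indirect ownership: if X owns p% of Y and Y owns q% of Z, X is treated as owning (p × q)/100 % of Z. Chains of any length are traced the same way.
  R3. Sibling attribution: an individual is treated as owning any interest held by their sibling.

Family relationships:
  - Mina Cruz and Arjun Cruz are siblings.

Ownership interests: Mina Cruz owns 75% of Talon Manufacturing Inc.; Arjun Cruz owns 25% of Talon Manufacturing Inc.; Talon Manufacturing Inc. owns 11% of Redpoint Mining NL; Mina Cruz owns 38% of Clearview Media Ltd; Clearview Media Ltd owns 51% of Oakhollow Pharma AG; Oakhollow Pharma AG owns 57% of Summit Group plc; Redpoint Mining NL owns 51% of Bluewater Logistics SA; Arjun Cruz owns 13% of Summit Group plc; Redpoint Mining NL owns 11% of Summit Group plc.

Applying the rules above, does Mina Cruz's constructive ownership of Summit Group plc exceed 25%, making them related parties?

Yes

By sibling attribution (R3), Mina Cruz is treated as also owning Arjun Cruz's interest in Talon Manufacturing Inc, giving 75% + 25% = 100%.
By sibling attribution (R3), Mina Cruz is treated as owning Arjun Cruz's 13% interest in Summit Group plc.
Chain via Clearview Media Ltd → Oakhollow Pharma AG (R2): 38% × 51% × 57% = 11.0466% of Summit Group plc.
Chain via Talon Manufacturing Inc. → Redpoint Mining NL (R2): 100% × 11% × 11% = 1.21% of Summit Group plc.
Direct interest in Summit Group plc: 13%.
Aggregating (R1): 11.0466% + 1.21% + 13% = 25.2566%.
25.2566% exceeds the 25% threshold, so Mina is a related party to Summit Group plc.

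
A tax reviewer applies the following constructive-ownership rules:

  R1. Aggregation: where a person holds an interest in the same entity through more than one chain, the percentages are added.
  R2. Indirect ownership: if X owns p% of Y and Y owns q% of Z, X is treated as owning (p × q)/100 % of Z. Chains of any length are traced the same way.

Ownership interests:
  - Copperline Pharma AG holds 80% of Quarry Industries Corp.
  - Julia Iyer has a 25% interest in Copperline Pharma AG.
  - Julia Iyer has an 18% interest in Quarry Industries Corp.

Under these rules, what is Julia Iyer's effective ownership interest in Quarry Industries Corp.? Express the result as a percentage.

38%

Chain via Copperline Pharma AG (R2): 25% × 80% = 20% of Quarry Industries Corp.
Direct interest in Quarry Industries Corp: 18%.
Aggregating (R1): 20% + 18% = 38%.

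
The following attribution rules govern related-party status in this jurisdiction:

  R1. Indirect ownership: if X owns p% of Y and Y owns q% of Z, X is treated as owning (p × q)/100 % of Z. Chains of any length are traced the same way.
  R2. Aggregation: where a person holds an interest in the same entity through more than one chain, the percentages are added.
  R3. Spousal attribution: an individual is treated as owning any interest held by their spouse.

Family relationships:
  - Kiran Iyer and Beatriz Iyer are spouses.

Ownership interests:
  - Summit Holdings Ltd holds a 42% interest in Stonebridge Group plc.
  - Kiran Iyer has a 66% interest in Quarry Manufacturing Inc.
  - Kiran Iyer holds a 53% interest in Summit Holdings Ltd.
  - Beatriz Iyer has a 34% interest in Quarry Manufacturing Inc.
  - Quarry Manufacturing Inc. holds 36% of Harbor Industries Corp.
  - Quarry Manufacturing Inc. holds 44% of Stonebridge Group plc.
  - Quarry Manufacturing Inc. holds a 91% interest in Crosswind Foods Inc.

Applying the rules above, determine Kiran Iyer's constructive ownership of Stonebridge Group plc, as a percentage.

By spousal attribution (R3), Kiran Iyer is treated as also owning Beatriz Iyer's interest in Quarry Manufacturing Inc, giving 66% + 34% = 100%.
Chain via Summit Holdings Ltd (R1): 53% × 42% = 22.26% of Stonebridge Group plc.
Chain via Quarry Manufacturing Inc. (R1): 100% × 44% = 44% of Stonebridge Group plc.
Aggregating (R2): 22.26% + 44% = 66.26%.

66.26%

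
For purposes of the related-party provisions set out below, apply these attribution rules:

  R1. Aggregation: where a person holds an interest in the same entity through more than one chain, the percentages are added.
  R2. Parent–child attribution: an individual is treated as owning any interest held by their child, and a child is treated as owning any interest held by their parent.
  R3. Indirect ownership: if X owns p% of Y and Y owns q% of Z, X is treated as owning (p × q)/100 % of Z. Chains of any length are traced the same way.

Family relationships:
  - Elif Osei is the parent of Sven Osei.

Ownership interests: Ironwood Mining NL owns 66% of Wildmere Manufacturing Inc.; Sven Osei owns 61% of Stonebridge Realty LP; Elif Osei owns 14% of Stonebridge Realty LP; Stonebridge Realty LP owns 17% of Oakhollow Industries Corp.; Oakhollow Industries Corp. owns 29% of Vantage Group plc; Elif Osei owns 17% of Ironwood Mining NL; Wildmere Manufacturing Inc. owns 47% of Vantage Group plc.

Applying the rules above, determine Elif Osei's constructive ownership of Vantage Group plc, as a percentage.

By parent–child attribution (R2), Elif Osei is treated as also owning Sven Osei's interest in Stonebridge Realty LP, giving 14% + 61% = 75%.
Chain via Ironwood Mining NL → Wildmere Manufacturing Inc. (R3): 17% × 66% × 47% = 5.2734% of Vantage Group plc.
Chain via Stonebridge Realty LP → Oakhollow Industries Corp. (R3): 75% × 17% × 29% = 3.6975% of Vantage Group plc.
Aggregating (R1): 5.2734% + 3.6975% = 8.9709%.

8.9709%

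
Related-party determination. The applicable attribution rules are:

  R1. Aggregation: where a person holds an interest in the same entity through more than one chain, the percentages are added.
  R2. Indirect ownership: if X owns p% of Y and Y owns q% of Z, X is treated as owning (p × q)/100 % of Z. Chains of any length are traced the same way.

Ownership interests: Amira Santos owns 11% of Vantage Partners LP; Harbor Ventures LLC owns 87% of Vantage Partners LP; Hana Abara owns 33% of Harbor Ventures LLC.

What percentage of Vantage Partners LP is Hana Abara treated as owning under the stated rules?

28.71%

Chain via Harbor Ventures LLC (R2): 33% × 87% = 28.71% of Vantage Partners LP.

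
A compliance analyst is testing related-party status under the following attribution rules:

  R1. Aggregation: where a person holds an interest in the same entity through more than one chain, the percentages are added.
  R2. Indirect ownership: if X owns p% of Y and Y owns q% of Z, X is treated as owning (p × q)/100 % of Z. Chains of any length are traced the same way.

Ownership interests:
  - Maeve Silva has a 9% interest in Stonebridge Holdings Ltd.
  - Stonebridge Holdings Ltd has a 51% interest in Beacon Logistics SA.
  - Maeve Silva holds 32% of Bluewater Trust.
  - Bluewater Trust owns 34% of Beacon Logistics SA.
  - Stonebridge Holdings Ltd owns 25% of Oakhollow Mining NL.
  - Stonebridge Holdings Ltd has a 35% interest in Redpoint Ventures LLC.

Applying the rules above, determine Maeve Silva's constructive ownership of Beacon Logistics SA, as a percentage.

Chain via Bluewater Trust (R2): 32% × 34% = 10.88% of Beacon Logistics SA.
Chain via Stonebridge Holdings Ltd (R2): 9% × 51% = 4.59% of Beacon Logistics SA.
Aggregating (R1): 10.88% + 4.59% = 15.47%.

15.47%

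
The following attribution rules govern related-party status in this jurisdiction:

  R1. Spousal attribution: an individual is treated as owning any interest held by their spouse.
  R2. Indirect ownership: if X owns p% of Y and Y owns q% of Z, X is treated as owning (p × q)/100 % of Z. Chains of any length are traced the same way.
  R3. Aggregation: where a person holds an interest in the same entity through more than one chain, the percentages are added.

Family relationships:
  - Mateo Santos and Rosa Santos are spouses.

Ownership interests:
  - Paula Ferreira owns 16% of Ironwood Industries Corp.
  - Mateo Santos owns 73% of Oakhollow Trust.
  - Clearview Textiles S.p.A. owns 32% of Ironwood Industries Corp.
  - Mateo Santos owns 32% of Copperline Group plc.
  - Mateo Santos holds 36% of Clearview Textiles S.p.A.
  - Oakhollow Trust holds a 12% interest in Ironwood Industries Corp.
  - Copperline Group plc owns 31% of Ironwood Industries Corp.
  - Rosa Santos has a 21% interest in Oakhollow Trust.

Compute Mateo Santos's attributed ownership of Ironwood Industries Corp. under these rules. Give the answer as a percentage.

32.72%

By spousal attribution (R1), Mateo Santos is treated as also owning Rosa Santos's interest in Oakhollow Trust, giving 73% + 21% = 94%.
Chain via Oakhollow Trust (R2): 94% × 12% = 11.28% of Ironwood Industries Corp.
Chain via Copperline Group plc (R2): 32% × 31% = 9.92% of Ironwood Industries Corp.
Chain via Clearview Textiles S.p.A. (R2): 36% × 32% = 11.52% of Ironwood Industries Corp.
Aggregating (R3): 11.28% + 9.92% + 11.52% = 32.72%.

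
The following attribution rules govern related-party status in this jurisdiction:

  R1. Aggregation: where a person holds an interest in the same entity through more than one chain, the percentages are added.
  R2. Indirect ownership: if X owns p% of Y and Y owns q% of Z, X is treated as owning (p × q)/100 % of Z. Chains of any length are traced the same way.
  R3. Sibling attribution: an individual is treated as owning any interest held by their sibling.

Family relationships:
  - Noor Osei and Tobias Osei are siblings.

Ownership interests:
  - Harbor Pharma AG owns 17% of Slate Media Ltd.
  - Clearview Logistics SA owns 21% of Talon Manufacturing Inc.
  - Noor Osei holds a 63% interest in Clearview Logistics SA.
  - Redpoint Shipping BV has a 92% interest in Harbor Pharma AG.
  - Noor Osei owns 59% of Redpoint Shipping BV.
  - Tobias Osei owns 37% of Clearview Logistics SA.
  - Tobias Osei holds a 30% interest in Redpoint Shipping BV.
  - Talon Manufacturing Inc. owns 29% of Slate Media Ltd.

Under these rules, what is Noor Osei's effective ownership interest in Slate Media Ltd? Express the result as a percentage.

By sibling attribution (R3), Noor Osei is treated as also owning Tobias Osei's interest in Clearview Logistics SA, giving 63% + 37% = 100%.
By sibling attribution (R3), Noor Osei is treated as also owning Tobias Osei's interest in Redpoint Shipping BV, giving 59% + 30% = 89%.
Chain via Clearview Logistics SA → Talon Manufacturing Inc. (R2): 100% × 21% × 29% = 6.09% of Slate Media Ltd.
Chain via Redpoint Shipping BV → Harbor Pharma AG (R2): 89% × 92% × 17% = 13.9196% of Slate Media Ltd.
Aggregating (R1): 6.09% + 13.9196% = 20.0096%.

20.0096%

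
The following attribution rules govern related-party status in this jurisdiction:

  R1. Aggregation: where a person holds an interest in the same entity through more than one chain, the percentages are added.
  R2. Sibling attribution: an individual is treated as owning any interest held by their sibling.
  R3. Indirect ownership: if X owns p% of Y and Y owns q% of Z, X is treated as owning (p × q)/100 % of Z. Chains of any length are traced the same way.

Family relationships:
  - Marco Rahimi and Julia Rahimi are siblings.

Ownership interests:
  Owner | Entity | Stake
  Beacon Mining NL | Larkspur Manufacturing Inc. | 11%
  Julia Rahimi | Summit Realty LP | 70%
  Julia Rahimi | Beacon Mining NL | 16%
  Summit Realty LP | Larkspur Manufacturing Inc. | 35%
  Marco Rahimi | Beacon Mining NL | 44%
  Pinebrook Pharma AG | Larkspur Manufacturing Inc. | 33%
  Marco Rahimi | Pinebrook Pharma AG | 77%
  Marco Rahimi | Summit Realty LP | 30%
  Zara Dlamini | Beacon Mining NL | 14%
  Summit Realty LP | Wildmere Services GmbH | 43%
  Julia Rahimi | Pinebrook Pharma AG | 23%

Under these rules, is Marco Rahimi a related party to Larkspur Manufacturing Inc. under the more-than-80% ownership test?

By sibling attribution (R2), Marco Rahimi is treated as also owning Julia Rahimi's interest in Pinebrook Pharma AG, giving 77% + 23% = 100%.
By sibling attribution (R2), Marco Rahimi is treated as also owning Julia Rahimi's interest in Beacon Mining NL, giving 44% + 16% = 60%.
By sibling attribution (R2), Marco Rahimi is treated as also owning Julia Rahimi's interest in Summit Realty LP, giving 30% + 70% = 100%.
Chain via Pinebrook Pharma AG (R3): 100% × 33% = 33% of Larkspur Manufacturing Inc.
Chain via Beacon Mining NL (R3): 60% × 11% = 6.6% of Larkspur Manufacturing Inc.
Chain via Summit Realty LP (R3): 100% × 35% = 35% of Larkspur Manufacturing Inc.
Aggregating (R1): 33% + 6.6% + 35% = 74.6%.
74.6% does not exceed the 80% threshold, so Marco is not a related party to Larkspur Manufacturing Inc.

No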